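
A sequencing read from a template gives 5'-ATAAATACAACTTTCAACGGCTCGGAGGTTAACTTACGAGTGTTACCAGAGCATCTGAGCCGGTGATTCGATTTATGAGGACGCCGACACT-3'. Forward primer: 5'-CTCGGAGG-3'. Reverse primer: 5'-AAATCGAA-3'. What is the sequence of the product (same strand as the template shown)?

5'-CTCGGAGGTTAACTTACGAGTGTTACCAGAGCATCTGAGCCGGTGATTCGATTT-3'

Scanning the template, CTCGGAGG occurs at positions 21–28; this primer anneals to the bottom strand there with its 3' end pointing downstream.
Taking the reverse complement of AAATCGAA gives TTCGATTT, found at positions 67–74 on the template; the primer anneals here to the top strand with its 3' end pointing upstream.
The product is the template from position 21 through 74 (54 bp).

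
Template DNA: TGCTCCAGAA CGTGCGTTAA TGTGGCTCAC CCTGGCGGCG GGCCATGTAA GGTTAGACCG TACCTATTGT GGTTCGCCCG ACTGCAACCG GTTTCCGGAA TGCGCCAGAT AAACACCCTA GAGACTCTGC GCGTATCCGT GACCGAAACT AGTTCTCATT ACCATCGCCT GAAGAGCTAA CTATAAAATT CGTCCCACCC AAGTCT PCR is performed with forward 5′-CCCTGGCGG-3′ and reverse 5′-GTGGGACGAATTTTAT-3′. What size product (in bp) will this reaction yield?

Forward primer CCCTGGCGG is found on the top strand at positions 30–38.
The reverse primer's reverse complement is ATAAAATTCGTCCCAC, which matches the template at positions 183–198.
Product length = (reverse-primer end) − (forward-primer start) + 1 = 198 − 30 + 1 = 169 bp.

169 bp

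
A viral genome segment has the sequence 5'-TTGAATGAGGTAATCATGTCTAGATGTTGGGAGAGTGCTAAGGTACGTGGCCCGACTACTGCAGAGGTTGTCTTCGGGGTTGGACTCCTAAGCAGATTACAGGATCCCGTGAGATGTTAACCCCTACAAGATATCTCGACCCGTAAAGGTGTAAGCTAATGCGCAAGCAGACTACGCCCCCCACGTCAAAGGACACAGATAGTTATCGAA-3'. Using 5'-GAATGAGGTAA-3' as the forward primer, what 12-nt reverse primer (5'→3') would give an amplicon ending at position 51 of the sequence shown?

5'-GCCACGTACCTT-3'

The forward primer binds at positions 3–13; the product's 3' end on the top strand is position 51.
The reverse primer anneals to the top strand over positions 40–51, i.e. to AAGGTACGTGGC.
Its sequence written 5'→3' is the reverse complement: GCCACGTACCTT.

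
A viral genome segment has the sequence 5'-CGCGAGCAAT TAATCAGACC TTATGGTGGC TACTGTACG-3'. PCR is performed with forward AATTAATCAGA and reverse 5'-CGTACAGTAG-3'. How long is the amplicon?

32 bp

The forward primer matches the template at positions 8–18.
Reverse complement of the reverse primer: CTACTGTACG. This occurs on the top strand at positions 30–39.
Amplicon spans positions 8–39: 32 bp.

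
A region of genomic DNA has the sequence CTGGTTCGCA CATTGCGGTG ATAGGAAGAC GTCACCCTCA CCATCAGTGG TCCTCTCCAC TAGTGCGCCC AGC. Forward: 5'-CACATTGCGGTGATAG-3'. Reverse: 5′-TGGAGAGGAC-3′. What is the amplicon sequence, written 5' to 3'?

Scanning the template, CACATTGCGGTGATAG occurs at positions 9–24; this primer anneals to the bottom strand there with its 3' end pointing downstream.
Taking the reverse complement of TGGAGAGGAC gives GTCCTCTCCA, found at positions 50–59 on the template; the primer anneals here to the top strand with its 3' end pointing upstream.
The product is the template from position 9 through 59 (51 bp).

5'-CACATTGCGGTGATAGGAAGACGTCACCCTCACCATCAGTGGTCCTCTCCA-3'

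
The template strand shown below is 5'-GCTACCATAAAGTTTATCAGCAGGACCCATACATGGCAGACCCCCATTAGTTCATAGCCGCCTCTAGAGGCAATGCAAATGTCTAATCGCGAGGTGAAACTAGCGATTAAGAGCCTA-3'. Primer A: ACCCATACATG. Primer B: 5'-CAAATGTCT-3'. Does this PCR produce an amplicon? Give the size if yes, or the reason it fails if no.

Primer A (ACCCATACATG) matches the top strand at positions 25–35 (3' end points downstream).
Primer B (CAAATGTCT) also matches the top strand directly, at positions 76–84 — its reverse complement AGACATTTG is not present.
Both primers anneal to the bottom strand with 3' ends pointing the same way, so neither can prime synthesis back toward the other.

No product — both primers anneal to the same strand and extend in the same direction.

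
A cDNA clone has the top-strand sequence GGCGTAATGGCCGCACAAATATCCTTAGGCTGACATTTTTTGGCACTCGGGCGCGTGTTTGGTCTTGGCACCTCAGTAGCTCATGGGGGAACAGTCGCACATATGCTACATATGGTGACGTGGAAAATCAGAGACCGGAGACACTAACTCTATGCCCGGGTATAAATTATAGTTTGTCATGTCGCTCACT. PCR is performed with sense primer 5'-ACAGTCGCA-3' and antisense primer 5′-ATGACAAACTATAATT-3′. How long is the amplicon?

The forward primer matches the template at positions 91–99.
The reverse primer's reverse complement is AATTATAGTTTGTCAT, which matches the template at positions 165–180.
The product runs from position 91 to position 180, so its length is 180 − 91 + 1 = 90 bp.

90 bp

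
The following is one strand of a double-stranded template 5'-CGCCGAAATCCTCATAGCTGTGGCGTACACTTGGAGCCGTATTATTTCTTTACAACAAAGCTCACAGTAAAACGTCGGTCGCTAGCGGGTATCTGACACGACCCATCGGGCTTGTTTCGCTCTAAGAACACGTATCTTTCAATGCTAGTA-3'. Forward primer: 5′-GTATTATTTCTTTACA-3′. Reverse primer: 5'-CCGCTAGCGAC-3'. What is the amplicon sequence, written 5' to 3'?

5'-GTATTATTTCTTTACAACAAAGCTCACAGTAAAACGTCGGTCGCTAGCGG-3'

Scanning the template, GTATTATTTCTTTACA occurs at positions 39–54; this primer anneals to the bottom strand there with its 3' end pointing downstream.
The reverse primer's reverse complement is GTCGCTAGCGG, which matches the template at positions 78–88.
The product is the template from position 39 through 88 (50 bp).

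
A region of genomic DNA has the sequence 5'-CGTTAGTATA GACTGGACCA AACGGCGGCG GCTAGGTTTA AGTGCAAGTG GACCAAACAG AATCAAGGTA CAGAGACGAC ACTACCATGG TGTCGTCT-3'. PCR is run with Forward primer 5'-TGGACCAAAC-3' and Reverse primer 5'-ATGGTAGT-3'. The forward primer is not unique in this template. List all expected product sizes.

The forward primer TGGACCAAAC matches the top strand at positions 14–23, 49–58.
The reverse primer's reverse complement is ACTACCAT, matching at positions 81–88.
Each forward site pairs with the reverse site to give a product ending at position 88: sizes 75, 40 bp.

75 bp, 40 bp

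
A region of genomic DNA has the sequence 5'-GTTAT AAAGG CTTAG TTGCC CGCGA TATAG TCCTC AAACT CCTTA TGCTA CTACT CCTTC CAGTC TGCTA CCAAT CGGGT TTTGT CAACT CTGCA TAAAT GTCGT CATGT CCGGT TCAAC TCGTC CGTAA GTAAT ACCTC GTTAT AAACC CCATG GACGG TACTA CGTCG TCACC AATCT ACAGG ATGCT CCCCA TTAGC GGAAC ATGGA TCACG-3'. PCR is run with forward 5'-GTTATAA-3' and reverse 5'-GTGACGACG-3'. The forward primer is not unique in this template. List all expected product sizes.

174 bp, 34 bp

The forward primer GTTATAA matches the top strand at positions 1–7, 141–147.
The reverse primer's reverse complement is CGTCGTCAC, matching at positions 166–174.
Each forward site pairs with the reverse site to give a product ending at position 174: sizes 174, 34 bp.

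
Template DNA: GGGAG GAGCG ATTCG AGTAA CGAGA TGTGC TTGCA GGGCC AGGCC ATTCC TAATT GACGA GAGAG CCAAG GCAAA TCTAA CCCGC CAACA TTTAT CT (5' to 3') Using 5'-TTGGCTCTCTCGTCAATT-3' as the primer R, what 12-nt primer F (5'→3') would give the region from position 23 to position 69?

5'-AGATGTGCTTGC-3'

The reverse primer's reverse complement AATTGACGAGAGAGCCAA matches the template at positions 52–69; the product starts at position 23.
The forward primer is identical to the top strand over positions 23–34: AGATGTGCTTGC.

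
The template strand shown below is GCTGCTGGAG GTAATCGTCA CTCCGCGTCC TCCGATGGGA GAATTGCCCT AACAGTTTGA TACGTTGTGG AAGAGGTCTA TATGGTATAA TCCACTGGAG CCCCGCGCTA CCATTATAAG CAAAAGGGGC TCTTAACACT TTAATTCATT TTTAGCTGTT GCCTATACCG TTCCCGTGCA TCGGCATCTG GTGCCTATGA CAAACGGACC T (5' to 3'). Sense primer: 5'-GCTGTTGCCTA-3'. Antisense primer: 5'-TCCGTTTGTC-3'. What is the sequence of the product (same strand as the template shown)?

Forward primer GCTGTTGCCTA is found on the top strand at positions 155–165.
Reverse complement of the reverse primer: GACAAACGGA. This occurs on the top strand at positions 199–208.
The product is the template from position 155 through 208 (54 bp).

5'-GCTGTTGCCTATACCGTTCCCGTGCATCGGCATCTGGTGCCTATGACAAACGGA-3'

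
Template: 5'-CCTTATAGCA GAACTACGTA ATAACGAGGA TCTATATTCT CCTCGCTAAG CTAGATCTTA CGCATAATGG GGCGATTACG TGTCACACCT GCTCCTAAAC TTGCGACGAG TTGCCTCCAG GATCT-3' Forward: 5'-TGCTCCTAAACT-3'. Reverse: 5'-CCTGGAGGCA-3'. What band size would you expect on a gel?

32 bp

Scanning the template, TGCTCCTAAACT occurs at positions 90–101; this primer anneals to the bottom strand there with its 3' end pointing downstream.
Reverse complement of the reverse primer: TGCCTCCAGG. This occurs on the top strand at positions 112–121.
Amplicon spans positions 90–121: 32 bp.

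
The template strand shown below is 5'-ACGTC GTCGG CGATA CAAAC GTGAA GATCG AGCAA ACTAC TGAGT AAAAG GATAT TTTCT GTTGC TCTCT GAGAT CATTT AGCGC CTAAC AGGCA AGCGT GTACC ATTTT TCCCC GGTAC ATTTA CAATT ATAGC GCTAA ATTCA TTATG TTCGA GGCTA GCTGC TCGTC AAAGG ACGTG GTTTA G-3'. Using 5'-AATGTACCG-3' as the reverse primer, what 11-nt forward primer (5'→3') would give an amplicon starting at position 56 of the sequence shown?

The reverse primer's reverse complement CGGTACATT matches the template at positions 115–123; the product starts at position 56.
The forward primer is identical to the top strand over positions 56–66: TTTCTGTTGCT.

5'-TTTCTGTTGCT-3'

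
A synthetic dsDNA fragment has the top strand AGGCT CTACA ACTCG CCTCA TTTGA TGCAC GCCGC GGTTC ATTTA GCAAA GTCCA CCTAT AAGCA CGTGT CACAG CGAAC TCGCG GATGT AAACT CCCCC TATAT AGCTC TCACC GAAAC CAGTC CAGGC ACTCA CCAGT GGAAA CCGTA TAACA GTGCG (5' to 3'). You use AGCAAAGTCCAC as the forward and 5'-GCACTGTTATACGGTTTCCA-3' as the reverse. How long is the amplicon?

Forward primer AGCAAAGTCCAC is found on the top strand at positions 45–56.
The reverse primer's reverse complement is TGGAAACCGTATAACAGTGC, which matches the template at positions 140–159.
Amplicon spans positions 45–159: 115 bp.

115 bp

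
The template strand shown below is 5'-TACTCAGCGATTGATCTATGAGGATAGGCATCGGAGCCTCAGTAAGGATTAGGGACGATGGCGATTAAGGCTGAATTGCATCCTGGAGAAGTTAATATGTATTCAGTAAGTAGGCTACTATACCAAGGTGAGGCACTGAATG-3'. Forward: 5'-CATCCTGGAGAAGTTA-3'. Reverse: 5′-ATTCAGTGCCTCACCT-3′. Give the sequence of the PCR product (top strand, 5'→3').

5'-CATCCTGGAGAAGTTAATATGTATTCAGTAAGTAGGCTACTATACCAAGGTGAGGCACTGAAT-3'

The forward primer matches the template at positions 79–94.
Reverse complement of the reverse primer: AGGTGAGGCACTGAAT. This occurs on the top strand at positions 126–141.
The product is the template from position 79 through 141 (63 bp).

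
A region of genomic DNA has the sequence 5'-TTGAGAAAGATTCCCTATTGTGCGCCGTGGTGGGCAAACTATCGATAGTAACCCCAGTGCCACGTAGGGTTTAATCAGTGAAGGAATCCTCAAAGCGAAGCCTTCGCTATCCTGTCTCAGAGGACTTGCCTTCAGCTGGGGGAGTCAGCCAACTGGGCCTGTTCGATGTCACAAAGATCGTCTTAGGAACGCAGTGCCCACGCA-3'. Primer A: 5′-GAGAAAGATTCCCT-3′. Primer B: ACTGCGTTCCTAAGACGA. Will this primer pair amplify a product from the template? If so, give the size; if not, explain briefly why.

Primer A (GAGAAAGATTCCCT) matches the top strand at positions 3–16; it acts as a forward primer.
Primer B's reverse complement is TCGTCTTAGGAACGCAGT, matching the top strand at positions 178–195; it acts as a reverse primer.
The 3' ends face each other across positions 3–195, giving a 193 bp product.

Yes — a 193 bp product.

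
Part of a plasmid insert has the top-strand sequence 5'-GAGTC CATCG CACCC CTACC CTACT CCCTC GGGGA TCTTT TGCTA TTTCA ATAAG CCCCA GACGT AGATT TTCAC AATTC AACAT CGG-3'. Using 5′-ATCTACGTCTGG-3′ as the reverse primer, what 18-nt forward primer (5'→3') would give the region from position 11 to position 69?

5'-CACCCCTACCCTACTCCC-3'

The reverse primer's reverse complement CCAGACGTAGAT matches the template at positions 58–69; the product starts at position 11.
The forward primer is identical to the top strand over positions 11–28: CACCCCTACCCTACTCCC.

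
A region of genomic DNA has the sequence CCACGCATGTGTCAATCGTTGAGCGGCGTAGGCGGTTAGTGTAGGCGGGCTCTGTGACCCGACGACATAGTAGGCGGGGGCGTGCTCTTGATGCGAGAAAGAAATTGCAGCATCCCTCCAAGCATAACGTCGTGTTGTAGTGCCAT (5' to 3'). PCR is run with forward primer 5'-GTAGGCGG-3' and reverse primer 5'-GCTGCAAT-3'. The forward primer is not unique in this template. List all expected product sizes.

The forward primer GTAGGCGG matches the top strand at positions 28–35, 41–48, 70–77.
The reverse primer's reverse complement is ATTGCAGC, matching at positions 104–111.
Each forward site pairs with the reverse site to give a product ending at position 111: sizes 84, 71, 42 bp.

84 bp, 71 bp, 42 bp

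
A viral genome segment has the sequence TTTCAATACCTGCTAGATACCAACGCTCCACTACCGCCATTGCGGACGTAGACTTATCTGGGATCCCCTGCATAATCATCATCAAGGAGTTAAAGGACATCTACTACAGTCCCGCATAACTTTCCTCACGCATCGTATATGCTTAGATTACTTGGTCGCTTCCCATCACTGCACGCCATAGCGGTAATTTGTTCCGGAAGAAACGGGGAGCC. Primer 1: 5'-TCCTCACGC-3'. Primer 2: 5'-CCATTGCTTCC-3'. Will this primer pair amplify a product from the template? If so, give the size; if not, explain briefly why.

No product — primer 2 has no binding site in the template.

Primer 2 (CCATTGCTTCC) does not match the top strand, and its reverse complement GGAAGCAATGG does not match either.
With no annealing site for primer 2, no amplification occurs.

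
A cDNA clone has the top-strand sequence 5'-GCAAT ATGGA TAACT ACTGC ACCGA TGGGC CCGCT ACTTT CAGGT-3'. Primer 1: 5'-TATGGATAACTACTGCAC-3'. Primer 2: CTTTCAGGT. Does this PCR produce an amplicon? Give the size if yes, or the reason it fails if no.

Primer 1 (TATGGATAACTACTGCAC) matches the top strand at positions 5–22 (3' end points downstream).
Primer 2 (CTTTCAGGT) also matches the top strand directly, at positions 37–45 — its reverse complement ACCTGAAAG is not present.
Both primers anneal to the bottom strand with 3' ends pointing the same way, so neither can prime synthesis back toward the other.

No product — both primers anneal to the same strand and extend in the same direction.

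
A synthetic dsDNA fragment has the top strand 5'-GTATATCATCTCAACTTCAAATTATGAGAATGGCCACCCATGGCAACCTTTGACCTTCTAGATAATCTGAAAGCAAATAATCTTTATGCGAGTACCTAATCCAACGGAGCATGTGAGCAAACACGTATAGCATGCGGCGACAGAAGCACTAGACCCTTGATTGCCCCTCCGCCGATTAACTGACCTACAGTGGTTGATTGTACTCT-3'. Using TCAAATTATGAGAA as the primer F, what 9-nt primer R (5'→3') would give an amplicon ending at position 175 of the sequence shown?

The forward primer binds at positions 17–30; the product's 3' end on the top strand is position 175.
The reverse primer anneals to the top strand over positions 167–175, i.e. to CTCCGCCGA.
Its sequence written 5'→3' is the reverse complement: TCGGCGGAG.

5'-TCGGCGGAG-3'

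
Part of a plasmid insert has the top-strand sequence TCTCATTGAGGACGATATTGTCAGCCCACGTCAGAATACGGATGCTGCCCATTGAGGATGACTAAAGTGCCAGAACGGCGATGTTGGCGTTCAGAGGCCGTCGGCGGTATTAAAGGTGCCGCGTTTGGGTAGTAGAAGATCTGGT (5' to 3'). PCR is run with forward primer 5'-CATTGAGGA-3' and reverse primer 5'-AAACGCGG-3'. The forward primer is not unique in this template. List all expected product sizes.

123 bp, 77 bp

The forward primer CATTGAGGA matches the top strand at positions 4–12, 50–58.
The reverse primer's reverse complement is CCGCGTTT, matching at positions 119–126.
Each forward site pairs with the reverse site to give a product ending at position 126: sizes 123, 77 bp.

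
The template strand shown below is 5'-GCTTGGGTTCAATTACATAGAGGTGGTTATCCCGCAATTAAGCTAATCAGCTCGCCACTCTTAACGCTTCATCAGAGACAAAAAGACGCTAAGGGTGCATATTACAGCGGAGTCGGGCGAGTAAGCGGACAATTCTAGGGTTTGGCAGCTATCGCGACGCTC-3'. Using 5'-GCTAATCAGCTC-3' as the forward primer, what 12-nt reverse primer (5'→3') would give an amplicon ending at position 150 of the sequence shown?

The forward primer binds at positions 42–53; the product's 3' end on the top strand is position 150.
The reverse primer anneals to the top strand over positions 139–150, i.e. to GGTTTGGCAGCT.
Its sequence written 5'→3' is the reverse complement: AGCTGCCAAACC.

5'-AGCTGCCAAACC-3'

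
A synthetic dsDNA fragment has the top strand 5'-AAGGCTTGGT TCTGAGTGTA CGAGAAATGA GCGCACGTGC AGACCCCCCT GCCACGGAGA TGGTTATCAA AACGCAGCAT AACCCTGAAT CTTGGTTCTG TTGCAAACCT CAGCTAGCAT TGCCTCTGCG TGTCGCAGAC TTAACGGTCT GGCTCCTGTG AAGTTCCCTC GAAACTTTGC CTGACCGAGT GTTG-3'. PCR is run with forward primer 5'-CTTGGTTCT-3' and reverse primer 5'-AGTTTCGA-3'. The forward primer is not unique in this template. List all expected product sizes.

The forward primer CTTGGTTCT matches the top strand at positions 5–13, 91–99.
The reverse primer's reverse complement is TCGAAACT, matching at positions 169–176.
Each forward site pairs with the reverse site to give a product ending at position 176: sizes 172, 86 bp.

172 bp, 86 bp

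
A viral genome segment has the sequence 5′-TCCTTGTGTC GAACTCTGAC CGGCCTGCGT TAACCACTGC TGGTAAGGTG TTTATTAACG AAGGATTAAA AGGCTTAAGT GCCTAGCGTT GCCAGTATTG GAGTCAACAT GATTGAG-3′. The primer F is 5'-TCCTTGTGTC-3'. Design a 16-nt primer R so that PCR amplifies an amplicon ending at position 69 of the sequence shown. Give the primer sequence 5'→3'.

The forward primer binds at positions 1–10; the product's 3' end on the top strand is position 69.
The reverse primer anneals to the top strand over positions 54–69, i.e. to ATTAACGAAGGATTAA.
Its sequence written 5'→3' is the reverse complement: TTAATCCTTCGTTAAT.

5'-TTAATCCTTCGTTAAT-3'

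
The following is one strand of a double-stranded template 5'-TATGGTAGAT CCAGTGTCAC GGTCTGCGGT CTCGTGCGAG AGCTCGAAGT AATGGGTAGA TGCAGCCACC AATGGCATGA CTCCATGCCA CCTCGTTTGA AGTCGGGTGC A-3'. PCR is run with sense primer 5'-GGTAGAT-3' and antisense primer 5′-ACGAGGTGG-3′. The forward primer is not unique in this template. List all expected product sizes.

The forward primer GGTAGAT matches the top strand at positions 4–10, 55–61.
The reverse primer's reverse complement is CCACCTCGT, matching at positions 88–96.
Each forward site pairs with the reverse site to give a product ending at position 96: sizes 93, 42 bp.

93 bp, 42 bp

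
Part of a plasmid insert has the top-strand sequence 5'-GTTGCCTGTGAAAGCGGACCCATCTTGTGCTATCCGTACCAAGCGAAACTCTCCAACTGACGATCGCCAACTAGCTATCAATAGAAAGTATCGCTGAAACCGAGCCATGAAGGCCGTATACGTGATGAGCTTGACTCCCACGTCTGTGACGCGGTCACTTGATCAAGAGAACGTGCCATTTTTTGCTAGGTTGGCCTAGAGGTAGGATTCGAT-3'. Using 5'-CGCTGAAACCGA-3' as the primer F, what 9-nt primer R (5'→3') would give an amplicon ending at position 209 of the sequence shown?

The forward primer binds at positions 92–103; the product's 3' end on the top strand is position 209.
The reverse primer anneals to the top strand over positions 201–209, i.e. to GGTAGGATT.
Its sequence written 5'→3' is the reverse complement: AATCCTACC.

5'-AATCCTACC-3'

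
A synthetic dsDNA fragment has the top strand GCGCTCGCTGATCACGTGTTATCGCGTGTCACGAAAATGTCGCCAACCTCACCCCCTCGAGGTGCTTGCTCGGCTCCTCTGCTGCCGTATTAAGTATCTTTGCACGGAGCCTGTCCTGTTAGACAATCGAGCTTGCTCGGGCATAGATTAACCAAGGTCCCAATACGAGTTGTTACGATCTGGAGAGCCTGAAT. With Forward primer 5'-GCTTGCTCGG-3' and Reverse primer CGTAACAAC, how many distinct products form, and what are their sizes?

Two products: 114 bp, 47 bp

The forward primer GCTTGCTCGG matches the top strand at positions 64–73, 131–140.
The reverse primer's reverse complement is GTTGTTACG, matching at positions 169–177.
Each forward site pairs with the reverse site to give a product ending at position 177: sizes 114, 47 bp.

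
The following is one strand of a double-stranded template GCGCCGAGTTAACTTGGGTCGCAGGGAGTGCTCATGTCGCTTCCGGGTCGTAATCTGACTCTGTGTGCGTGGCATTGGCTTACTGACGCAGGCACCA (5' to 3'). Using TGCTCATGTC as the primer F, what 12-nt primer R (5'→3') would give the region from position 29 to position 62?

5'-AGAGTCAGATTA-3'

The product's 3' end on the top strand is position 62.
The reverse primer anneals to the top strand over positions 51–62, i.e. to TAATCTGACTCT.
Its sequence written 5'→3' is the reverse complement: AGAGTCAGATTA.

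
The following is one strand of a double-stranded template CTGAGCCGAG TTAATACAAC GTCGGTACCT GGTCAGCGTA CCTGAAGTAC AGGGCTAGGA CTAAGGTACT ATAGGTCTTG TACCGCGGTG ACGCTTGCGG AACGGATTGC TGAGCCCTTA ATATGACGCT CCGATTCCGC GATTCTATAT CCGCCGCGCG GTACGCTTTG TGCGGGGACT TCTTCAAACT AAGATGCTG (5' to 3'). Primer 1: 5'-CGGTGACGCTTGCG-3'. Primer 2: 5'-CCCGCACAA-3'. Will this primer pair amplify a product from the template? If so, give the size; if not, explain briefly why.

Yes — a 91 bp product.

Primer 1 (CGGTGACGCTTGCG) matches the top strand at positions 86–99; it acts as a forward primer.
Primer 2's reverse complement is TTGTGCGGG, matching the top strand at positions 168–176; it acts as a reverse primer.
The 3' ends face each other across positions 86–176, giving a 91 bp product.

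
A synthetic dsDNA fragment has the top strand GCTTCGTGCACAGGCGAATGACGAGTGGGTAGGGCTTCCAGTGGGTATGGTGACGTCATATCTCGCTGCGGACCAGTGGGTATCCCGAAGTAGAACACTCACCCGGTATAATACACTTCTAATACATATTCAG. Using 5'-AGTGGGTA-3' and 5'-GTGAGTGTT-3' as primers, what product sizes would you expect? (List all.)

79 bp, 63 bp, 28 bp

The forward primer AGTGGGTA matches the top strand at positions 24–31, 40–47, 75–82.
The reverse primer's reverse complement is AACACTCAC, matching at positions 94–102.
Each forward site pairs with the reverse site to give a product ending at position 102: sizes 79, 63, 28 bp.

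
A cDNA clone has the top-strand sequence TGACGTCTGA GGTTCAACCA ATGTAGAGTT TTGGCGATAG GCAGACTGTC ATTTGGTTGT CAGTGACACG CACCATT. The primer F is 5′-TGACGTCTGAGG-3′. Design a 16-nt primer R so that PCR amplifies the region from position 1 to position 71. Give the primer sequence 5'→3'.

5'-GCGTGTCACTGACAAC-3'

The product's 3' end on the top strand is position 71.
The reverse primer anneals to the top strand over positions 56–71, i.e. to GTTGTCAGTGACACGC.
Its sequence written 5'→3' is the reverse complement: GCGTGTCACTGACAAC.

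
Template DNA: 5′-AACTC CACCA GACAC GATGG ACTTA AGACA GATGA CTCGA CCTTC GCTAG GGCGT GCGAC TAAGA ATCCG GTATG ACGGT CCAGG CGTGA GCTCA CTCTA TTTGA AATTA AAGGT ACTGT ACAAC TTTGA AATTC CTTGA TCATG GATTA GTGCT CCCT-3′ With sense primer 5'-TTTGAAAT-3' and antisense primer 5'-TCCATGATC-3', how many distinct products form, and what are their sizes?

The forward primer TTTGAAAT matches the top strand at positions 101–108, 126–133.
The reverse primer's reverse complement is GATCATGGA, matching at positions 139–147.
Each forward site pairs with the reverse site to give a product ending at position 147: sizes 47, 22 bp.

Two products: 47 bp, 22 bp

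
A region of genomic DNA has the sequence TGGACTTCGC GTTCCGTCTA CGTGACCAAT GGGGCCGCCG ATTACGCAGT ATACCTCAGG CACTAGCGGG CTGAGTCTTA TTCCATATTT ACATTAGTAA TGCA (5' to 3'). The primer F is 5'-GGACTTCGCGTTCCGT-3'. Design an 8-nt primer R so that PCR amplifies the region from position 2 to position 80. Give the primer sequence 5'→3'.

The product's 3' end on the top strand is position 80.
The reverse primer anneals to the top strand over positions 73–80, i.e. to GAGTCTTA.
Its sequence written 5'→3' is the reverse complement: TAAGACTC.

5'-TAAGACTC-3'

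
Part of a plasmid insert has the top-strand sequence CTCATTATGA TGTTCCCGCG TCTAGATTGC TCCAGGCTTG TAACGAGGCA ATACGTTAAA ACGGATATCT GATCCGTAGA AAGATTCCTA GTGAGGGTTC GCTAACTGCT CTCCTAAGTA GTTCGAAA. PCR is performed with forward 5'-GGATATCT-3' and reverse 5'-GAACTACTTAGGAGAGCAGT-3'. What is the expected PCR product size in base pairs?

Forward primer GGATATCT is found on the top strand at positions 63–70.
Reverse complement of the reverse primer: ACTGCTCTCCTAAGTAGTTC. This occurs on the top strand at positions 105–124.
Amplicon spans positions 63–124: 62 bp.

62 bp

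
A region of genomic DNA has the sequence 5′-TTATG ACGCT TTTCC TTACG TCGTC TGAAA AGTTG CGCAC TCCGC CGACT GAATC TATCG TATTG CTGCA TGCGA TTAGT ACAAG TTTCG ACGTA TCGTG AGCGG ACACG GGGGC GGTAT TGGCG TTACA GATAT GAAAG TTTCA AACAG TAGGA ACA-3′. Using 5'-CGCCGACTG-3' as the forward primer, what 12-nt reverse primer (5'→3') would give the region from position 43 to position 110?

The product's 3' end on the top strand is position 110.
The reverse primer anneals to the top strand over positions 99–110, i.e. to TGAGCGGACACG.
Its sequence written 5'→3' is the reverse complement: CGTGTCCGCTCA.

5'-CGTGTCCGCTCA-3'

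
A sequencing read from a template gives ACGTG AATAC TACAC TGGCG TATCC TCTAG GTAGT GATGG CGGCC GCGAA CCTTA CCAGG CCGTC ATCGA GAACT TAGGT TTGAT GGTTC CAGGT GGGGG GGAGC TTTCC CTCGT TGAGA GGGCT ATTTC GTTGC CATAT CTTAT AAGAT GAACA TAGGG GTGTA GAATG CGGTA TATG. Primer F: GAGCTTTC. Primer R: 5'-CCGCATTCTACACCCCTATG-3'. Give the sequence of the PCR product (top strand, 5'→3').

Scanning the template, GAGCTTTC occurs at positions 102–109; this primer anneals to the bottom strand there with its 3' end pointing downstream.
Reverse complement of the reverse primer: CATAGGGGTGTAGAATGCGG. This occurs on the top strand at positions 154–173.
The product is the template from position 102 through 173 (72 bp).

5'-GAGCTTTCCCTCGTTGAGAGGGCTATTTCGTTGCCATATCTTATAAGATGAACATAGGGGTGTAGAATGCGG-3'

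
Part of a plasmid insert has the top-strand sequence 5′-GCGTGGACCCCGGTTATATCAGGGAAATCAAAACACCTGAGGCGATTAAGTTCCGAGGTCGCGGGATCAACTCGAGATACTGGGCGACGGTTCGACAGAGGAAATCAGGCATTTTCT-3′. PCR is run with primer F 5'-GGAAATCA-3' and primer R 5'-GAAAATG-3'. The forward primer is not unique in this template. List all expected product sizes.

94 bp, 17 bp

The forward primer GGAAATCA matches the top strand at positions 23–30, 100–107.
The reverse primer's reverse complement is CATTTTC, matching at positions 110–116.
Each forward site pairs with the reverse site to give a product ending at position 116: sizes 94, 17 bp.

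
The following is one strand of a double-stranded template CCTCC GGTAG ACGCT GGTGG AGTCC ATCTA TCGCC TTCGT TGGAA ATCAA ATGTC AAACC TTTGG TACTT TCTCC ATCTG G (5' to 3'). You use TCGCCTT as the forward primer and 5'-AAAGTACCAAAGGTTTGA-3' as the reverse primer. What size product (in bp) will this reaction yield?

41 bp

Forward primer TCGCCTT is found on the top strand at positions 31–37.
The reverse primer's reverse complement is TCAAACCTTTGGTACTTT, which matches the template at positions 54–71.
The product runs from position 31 to position 71, so its length is 71 − 31 + 1 = 41 bp.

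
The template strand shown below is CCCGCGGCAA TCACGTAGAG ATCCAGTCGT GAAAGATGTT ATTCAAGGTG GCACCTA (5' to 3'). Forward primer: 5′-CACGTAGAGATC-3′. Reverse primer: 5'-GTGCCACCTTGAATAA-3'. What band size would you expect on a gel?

43 bp

The forward primer matches the template at positions 12–23.
Reverse complement of the reverse primer: TTATTCAAGGTGGCAC. This occurs on the top strand at positions 39–54.
The product runs from position 12 to position 54, so its length is 54 − 12 + 1 = 43 bp.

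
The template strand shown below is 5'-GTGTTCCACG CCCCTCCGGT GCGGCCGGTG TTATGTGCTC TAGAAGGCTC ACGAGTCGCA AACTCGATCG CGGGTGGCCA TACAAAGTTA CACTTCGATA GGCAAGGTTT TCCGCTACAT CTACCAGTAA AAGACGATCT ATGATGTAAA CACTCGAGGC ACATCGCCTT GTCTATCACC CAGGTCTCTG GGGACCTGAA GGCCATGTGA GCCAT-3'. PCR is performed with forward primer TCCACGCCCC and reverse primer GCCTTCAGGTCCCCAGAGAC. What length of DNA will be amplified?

Forward primer TCCACGCCCC is found on the top strand at positions 5–14.
Taking the reverse complement of GCCTTCAGGTCCCCAGAGAC gives GTCTCTGGGGACCTGAAGGC, found at positions 184–203 on the template; the primer anneals here to the top strand with its 3' end pointing upstream.
Product length = (reverse-primer end) − (forward-primer start) + 1 = 203 − 5 + 1 = 199 bp.

199 bp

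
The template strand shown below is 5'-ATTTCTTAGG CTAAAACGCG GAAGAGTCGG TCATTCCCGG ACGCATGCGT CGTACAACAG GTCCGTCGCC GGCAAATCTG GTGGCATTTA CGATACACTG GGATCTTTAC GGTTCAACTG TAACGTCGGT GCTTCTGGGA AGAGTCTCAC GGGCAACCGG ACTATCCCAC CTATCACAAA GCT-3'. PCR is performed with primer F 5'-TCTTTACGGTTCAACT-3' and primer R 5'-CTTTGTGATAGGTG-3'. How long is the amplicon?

78 bp

Scanning the template, TCTTTACGGTTCAACT occurs at positions 104–119; this primer anneals to the bottom strand there with its 3' end pointing downstream.
The reverse primer's reverse complement is CACCTATCACAAAG, which matches the template at positions 168–181.
The product runs from position 104 to position 181, so its length is 181 − 104 + 1 = 78 bp.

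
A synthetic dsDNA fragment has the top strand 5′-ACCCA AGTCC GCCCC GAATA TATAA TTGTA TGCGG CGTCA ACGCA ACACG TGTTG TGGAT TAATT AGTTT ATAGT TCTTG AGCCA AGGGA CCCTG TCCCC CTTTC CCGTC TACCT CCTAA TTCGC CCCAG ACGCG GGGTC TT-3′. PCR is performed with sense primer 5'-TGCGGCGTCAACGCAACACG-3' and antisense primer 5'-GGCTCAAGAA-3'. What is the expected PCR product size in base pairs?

Scanning the template, TGCGGCGTCAACGCAACACG occurs at positions 31–50; this primer anneals to the bottom strand there with its 3' end pointing downstream.
The reverse primer's reverse complement is TTCTTGAGCC, which matches the template at positions 75–84.
Amplicon spans positions 31–84: 54 bp.

54 bp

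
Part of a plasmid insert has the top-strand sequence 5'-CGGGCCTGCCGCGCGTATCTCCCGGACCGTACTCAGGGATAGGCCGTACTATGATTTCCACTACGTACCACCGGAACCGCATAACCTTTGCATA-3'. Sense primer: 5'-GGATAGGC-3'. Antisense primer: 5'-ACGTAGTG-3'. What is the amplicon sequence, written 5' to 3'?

5'-GGATAGGCCGTACTATGATTTCCACTACGT-3'

The forward primer matches the template at positions 37–44.
Taking the reverse complement of ACGTAGTG gives CACTACGT, found at positions 59–66 on the template; the primer anneals here to the top strand with its 3' end pointing upstream.
The product is the template from position 37 through 66 (30 bp).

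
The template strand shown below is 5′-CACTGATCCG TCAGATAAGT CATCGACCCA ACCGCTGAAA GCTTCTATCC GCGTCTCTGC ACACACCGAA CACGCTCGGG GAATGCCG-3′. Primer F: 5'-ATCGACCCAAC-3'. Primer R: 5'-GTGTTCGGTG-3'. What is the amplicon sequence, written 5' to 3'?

5'-ATCGACCCAACCGCTGAAAGCTTCTATCCGCGTCTCTGCACACACCGAACAC-3'

Forward primer ATCGACCCAAC is found on the top strand at positions 22–32.
Taking the reverse complement of GTGTTCGGTG gives CACCGAACAC, found at positions 64–73 on the template; the primer anneals here to the top strand with its 3' end pointing upstream.
The product is the template from position 22 through 73 (52 bp).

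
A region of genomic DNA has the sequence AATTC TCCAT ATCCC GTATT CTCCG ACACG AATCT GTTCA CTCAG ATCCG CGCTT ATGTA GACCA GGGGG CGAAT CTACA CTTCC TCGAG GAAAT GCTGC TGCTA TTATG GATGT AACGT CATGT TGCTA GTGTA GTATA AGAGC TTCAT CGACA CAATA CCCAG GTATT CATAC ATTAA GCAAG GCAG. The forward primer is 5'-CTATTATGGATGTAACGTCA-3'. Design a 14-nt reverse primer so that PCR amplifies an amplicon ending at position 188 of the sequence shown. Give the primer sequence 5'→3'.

5'-TGCCTTGCTTAATG-3'

The forward primer binds at positions 103–122; the product's 3' end on the top strand is position 188.
The reverse primer anneals to the top strand over positions 175–188, i.e. to CATTAAGCAAGGCA.
Its sequence written 5'→3' is the reverse complement: TGCCTTGCTTAATG.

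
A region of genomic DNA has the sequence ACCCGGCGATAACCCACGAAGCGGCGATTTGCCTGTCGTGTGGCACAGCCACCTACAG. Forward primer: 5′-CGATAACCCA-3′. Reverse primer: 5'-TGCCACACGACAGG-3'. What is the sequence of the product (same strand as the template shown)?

5'-CGATAACCCACGAAGCGGCGATTTGCCTGTCGTGTGGCA-3'

The forward primer matches the template at positions 7–16.
The reverse primer's reverse complement is CCTGTCGTGTGGCA, which matches the template at positions 32–45.
The product is the template from position 7 through 45 (39 bp).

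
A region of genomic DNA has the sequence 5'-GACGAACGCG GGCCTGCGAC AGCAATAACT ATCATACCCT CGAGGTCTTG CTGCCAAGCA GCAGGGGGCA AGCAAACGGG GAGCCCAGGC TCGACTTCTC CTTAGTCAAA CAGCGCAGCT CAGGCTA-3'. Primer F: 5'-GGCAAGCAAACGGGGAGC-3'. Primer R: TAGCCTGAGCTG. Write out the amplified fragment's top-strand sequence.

5'-GGCAAGCAAACGGGGAGCCCAGGCTCGACTTCTCCTTAGTCAAACAGCGCAGCTCAGGCTA-3'

Scanning the template, GGCAAGCAAACGGGGAGC occurs at positions 67–84; this primer anneals to the bottom strand there with its 3' end pointing downstream.
Reverse complement of the reverse primer: CAGCTCAGGCTA. This occurs on the top strand at positions 116–127.
The product is the template from position 67 through 127 (61 bp).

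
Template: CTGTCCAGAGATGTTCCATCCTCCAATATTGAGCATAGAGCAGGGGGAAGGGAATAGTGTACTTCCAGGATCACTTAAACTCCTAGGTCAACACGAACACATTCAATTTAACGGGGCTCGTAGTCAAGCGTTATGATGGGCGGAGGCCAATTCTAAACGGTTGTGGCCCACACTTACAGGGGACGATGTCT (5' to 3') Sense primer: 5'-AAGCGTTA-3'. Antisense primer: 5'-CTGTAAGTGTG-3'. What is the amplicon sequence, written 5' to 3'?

5'-AAGCGTTATGATGGGCGGAGGCCAATTCTAAACGGTTGTGGCCCACACTTACAG-3'

The forward primer matches the template at positions 126–133.
The reverse primer's reverse complement is CACACTTACAG, which matches the template at positions 169–179.
The product is the template from position 126 through 179 (54 bp).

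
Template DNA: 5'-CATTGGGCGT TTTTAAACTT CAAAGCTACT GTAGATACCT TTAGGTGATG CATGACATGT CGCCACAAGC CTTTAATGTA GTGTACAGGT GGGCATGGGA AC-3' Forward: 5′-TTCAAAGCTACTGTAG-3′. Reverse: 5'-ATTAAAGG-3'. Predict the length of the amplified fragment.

Scanning the template, TTCAAAGCTACTGTAG occurs at positions 19–34; this primer anneals to the bottom strand there with its 3' end pointing downstream.
Taking the reverse complement of ATTAAAGG gives CCTTTAAT, found at positions 70–77 on the template; the primer anneals here to the top strand with its 3' end pointing upstream.
Product length = (reverse-primer end) − (forward-primer start) + 1 = 77 − 19 + 1 = 59 bp.

59 bp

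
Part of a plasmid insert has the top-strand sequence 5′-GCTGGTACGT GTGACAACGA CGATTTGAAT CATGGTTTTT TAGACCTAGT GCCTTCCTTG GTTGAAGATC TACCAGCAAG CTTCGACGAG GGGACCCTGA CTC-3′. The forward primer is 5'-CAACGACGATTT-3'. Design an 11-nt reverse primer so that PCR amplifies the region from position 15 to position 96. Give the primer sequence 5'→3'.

5'-GGTCCCCTCGT-3'

The product's 3' end on the top strand is position 96.
The reverse primer anneals to the top strand over positions 86–96, i.e. to ACGAGGGGACC.
Its sequence written 5'→3' is the reverse complement: GGTCCCCTCGT.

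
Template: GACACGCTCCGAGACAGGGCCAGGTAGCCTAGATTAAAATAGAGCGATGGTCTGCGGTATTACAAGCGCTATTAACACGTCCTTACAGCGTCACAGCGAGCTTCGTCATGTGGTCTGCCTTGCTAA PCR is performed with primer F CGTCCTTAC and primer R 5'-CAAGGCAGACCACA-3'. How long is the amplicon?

Forward primer CGTCCTTAC is found on the top strand at positions 78–86.
Taking the reverse complement of CAAGGCAGACCACA gives TGTGGTCTGCCTTG, found at positions 109–122 on the template; the primer anneals here to the top strand with its 3' end pointing upstream.
Amplicon spans positions 78–122: 45 bp.

45 bp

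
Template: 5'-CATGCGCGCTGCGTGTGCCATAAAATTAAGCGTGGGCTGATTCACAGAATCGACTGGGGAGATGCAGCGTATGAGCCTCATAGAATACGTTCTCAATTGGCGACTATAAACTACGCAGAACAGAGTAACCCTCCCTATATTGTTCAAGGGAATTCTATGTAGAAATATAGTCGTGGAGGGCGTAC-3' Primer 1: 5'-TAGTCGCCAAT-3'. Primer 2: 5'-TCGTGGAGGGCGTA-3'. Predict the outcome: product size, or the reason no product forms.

Primer 1 (TAGTCGCCAAT) has reverse complement ATTGGCGACTA, which matches the top strand at positions 96–106; primer 1 anneals to the top strand there with its 3' end pointing upstream toward position 96.
Primer 2 (TCGTGGAGGGCGTA) matches the top strand directly at positions 171–184; it anneals to the bottom strand with its 3' end pointing downstream toward position 184.
The 3' ends diverge (primer 1 extends toward position 1, primer 2 toward position 185), so the primers never converge on a shared product.

No product — the primers' 3' ends point away from each other.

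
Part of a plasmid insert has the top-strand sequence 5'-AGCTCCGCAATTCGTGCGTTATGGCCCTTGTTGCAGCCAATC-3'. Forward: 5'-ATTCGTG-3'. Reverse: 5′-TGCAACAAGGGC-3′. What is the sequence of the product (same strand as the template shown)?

Forward primer ATTCGTG is found on the top strand at positions 10–16.
The reverse primer's reverse complement is GCCCTTGTTGCA, which matches the template at positions 24–35.
The product is the template from position 10 through 35 (26 bp).

5'-ATTCGTGCGTTATGGCCCTTGTTGCA-3'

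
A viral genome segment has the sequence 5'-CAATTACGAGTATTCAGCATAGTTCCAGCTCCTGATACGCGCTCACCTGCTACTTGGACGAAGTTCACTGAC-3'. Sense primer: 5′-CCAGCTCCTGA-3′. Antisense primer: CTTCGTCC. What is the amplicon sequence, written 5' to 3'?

Scanning the template, CCAGCTCCTGA occurs at positions 25–35; this primer anneals to the bottom strand there with its 3' end pointing downstream.
The reverse primer's reverse complement is GGACGAAG, which matches the template at positions 56–63.
The product is the template from position 25 through 63 (39 bp).

5'-CCAGCTCCTGATACGCGCTCACCTGCTACTTGGACGAAG-3'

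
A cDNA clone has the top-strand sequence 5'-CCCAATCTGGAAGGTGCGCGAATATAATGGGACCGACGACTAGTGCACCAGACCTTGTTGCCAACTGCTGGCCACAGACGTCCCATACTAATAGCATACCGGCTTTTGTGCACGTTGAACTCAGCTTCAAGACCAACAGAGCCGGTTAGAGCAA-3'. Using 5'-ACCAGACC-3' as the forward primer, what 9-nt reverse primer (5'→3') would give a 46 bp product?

The forward primer binds at positions 47–54, so a 46 bp product ends at position 47 + 46 − 1 = 92.
The reverse primer anneals to the top strand over positions 84–92, i.e. to CATACTAAT.
Its sequence written 5'→3' is the reverse complement: ATTAGTATG.

5'-ATTAGTATG-3'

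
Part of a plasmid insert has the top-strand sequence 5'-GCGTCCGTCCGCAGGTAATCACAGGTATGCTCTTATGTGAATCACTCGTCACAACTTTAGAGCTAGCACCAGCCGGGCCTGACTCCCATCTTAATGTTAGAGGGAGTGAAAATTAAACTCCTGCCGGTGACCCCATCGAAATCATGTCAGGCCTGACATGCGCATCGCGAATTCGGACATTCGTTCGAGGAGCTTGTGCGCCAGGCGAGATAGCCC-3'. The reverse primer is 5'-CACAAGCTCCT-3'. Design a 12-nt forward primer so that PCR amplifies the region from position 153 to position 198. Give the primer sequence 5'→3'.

The reverse primer's reverse complement AGGAGCTTGTG matches the template at positions 188–198; the product starts at position 153.
The forward primer is identical to the top strand over positions 153–164: CTGACATGCGCA.

5'-CTGACATGCGCA-3'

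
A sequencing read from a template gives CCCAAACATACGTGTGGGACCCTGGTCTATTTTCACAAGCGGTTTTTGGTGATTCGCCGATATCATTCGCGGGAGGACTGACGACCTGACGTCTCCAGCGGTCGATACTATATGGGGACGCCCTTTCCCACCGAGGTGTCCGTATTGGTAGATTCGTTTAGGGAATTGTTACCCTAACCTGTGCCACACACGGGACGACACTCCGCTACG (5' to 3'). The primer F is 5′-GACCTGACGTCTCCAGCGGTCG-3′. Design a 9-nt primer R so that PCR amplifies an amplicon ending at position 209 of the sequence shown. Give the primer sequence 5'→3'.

5'-GTAGCGGAG-3'

The forward primer binds at positions 83–104; the product's 3' end on the top strand is position 209.
The reverse primer anneals to the top strand over positions 201–209, i.e. to CTCCGCTAC.
Its sequence written 5'→3' is the reverse complement: GTAGCGGAG.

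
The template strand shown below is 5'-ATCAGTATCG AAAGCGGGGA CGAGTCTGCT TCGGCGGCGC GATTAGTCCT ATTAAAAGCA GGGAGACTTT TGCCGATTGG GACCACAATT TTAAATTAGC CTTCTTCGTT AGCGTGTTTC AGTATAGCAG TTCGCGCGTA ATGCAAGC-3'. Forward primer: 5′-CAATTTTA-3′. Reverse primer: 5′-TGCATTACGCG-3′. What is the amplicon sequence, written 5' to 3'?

5'-CAATTTTAAATTAGCCTTCTTCGTTAGCGTGTTTCAGTATAGCAGTTCGCGCGTAATGCA-3'

Scanning the template, CAATTTTA occurs at positions 86–93; this primer anneals to the bottom strand there with its 3' end pointing downstream.
Reverse complement of the reverse primer: CGCGTAATGCA. This occurs on the top strand at positions 135–145.
The product is the template from position 86 through 145 (60 bp).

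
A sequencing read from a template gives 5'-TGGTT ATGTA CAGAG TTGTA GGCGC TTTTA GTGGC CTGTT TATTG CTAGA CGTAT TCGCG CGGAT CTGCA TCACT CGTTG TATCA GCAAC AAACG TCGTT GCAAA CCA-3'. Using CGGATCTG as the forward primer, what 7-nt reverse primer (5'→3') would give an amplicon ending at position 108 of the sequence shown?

The forward primer binds at positions 61–68; the product's 3' end on the top strand is position 108.
The reverse primer anneals to the top strand over positions 102–108, i.e. to CAAACCA.
Its sequence written 5'→3' is the reverse complement: TGGTTTG.

5'-TGGTTTG-3'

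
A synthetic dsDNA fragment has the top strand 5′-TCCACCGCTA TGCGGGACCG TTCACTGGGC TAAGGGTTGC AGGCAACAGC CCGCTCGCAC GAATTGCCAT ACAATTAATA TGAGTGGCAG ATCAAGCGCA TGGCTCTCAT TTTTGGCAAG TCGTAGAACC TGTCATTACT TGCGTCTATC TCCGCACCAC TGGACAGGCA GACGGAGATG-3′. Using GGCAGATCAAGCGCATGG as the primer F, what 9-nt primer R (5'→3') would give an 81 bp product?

5'-TGTCCAGTG-3'

The forward primer binds at positions 86–103, so an 81 bp product ends at position 86 + 81 − 1 = 166.
The reverse primer anneals to the top strand over positions 158–166, i.e. to CACTGGACA.
Its sequence written 5'→3' is the reverse complement: TGTCCAGTG.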